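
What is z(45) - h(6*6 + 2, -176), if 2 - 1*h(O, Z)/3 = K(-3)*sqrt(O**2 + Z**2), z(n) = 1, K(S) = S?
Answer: -5 - 18*sqrt(8105) ≈ -1625.5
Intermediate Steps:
h(O, Z) = 6 + 9*sqrt(O**2 + Z**2) (h(O, Z) = 6 - (-9)*sqrt(O**2 + Z**2) = 6 + 9*sqrt(O**2 + Z**2))
z(45) - h(6*6 + 2, -176) = 1 - (6 + 9*sqrt((6*6 + 2)**2 + (-176)**2)) = 1 - (6 + 9*sqrt((36 + 2)**2 + 30976)) = 1 - (6 + 9*sqrt(38**2 + 30976)) = 1 - (6 + 9*sqrt(1444 + 30976)) = 1 - (6 + 9*sqrt(32420)) = 1 - (6 + 9*(2*sqrt(8105))) = 1 - (6 + 18*sqrt(8105)) = 1 + (-6 - 18*sqrt(8105)) = -5 - 18*sqrt(8105)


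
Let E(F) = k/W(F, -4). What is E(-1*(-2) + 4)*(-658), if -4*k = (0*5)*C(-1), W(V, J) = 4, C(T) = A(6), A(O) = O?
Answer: 0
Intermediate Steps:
C(T) = 6
k = 0 (k = -0*5*6/4 = -0*6 = -1/4*0 = 0)
E(F) = 0 (E(F) = 0/4 = 0*(1/4) = 0)
E(-1*(-2) + 4)*(-658) = 0*(-658) = 0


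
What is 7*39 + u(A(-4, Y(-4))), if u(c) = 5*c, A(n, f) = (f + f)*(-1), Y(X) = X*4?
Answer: 433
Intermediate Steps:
Y(X) = 4*X
A(n, f) = -2*f (A(n, f) = (2*f)*(-1) = -2*f)
7*39 + u(A(-4, Y(-4))) = 7*39 + 5*(-8*(-4)) = 273 + 5*(-2*(-16)) = 273 + 5*32 = 273 + 160 = 433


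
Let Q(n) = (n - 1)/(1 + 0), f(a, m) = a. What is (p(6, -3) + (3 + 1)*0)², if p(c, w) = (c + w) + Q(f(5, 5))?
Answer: 49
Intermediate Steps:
Q(n) = -1 + n (Q(n) = (-1 + n)/1 = (-1 + n)*1 = -1 + n)
p(c, w) = 4 + c + w (p(c, w) = (c + w) + (-1 + 5) = (c + w) + 4 = 4 + c + w)
(p(6, -3) + (3 + 1)*0)² = ((4 + 6 - 3) + (3 + 1)*0)² = (7 + 4*0)² = (7 + 0)² = 7² = 49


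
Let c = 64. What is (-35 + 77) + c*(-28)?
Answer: -1750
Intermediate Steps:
(-35 + 77) + c*(-28) = (-35 + 77) + 64*(-28) = 42 - 1792 = -1750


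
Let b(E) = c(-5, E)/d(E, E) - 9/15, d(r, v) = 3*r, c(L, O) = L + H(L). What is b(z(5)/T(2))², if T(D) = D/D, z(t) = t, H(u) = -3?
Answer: 289/225 ≈ 1.2844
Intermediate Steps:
c(L, O) = -3 + L (c(L, O) = L - 3 = -3 + L)
T(D) = 1
b(E) = -⅗ - 8/(3*E) (b(E) = (-3 - 5)/((3*E)) - 9/15 = -8/(3*E) - 9*1/15 = -8/(3*E) - ⅗ = -⅗ - 8/(3*E))
b(z(5)/T(2))² = ((-40 - 45/1)/(15*((5/1))))² = ((-40 - 45)/(15*((5*1))))² = ((1/15)*(-40 - 9*5)/5)² = ((1/15)*(⅕)*(-40 - 45))² = ((1/15)*(⅕)*(-85))² = (-17/15)² = 289/225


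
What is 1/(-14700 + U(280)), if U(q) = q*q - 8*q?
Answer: 1/61460 ≈ 1.6271e-5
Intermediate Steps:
U(q) = q² - 8*q
1/(-14700 + U(280)) = 1/(-14700 + 280*(-8 + 280)) = 1/(-14700 + 280*272) = 1/(-14700 + 76160) = 1/61460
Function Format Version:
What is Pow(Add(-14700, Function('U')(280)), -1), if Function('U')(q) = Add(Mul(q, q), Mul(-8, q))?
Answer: Rational(1, 61460) ≈ 1.6271e-5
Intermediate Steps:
Function('U')(q) = Add(Pow(q, 2), Mul(-8, q))
Pow(Add(-14700, Function('U')(280)), -1) = Pow(Add(-14700, Mul(280, Add(-8, 280))), -1) = Pow(Add(-14700, Mul(280, 272)), -1) = Pow(Add(-14700, 76160), -1) = Pow(61460, -1) = Rational(1, 61460)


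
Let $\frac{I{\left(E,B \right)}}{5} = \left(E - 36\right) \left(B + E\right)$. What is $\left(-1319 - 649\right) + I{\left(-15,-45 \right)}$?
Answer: $13332$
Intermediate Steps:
$I{\left(E,B \right)} = 5 \left(-36 + E\right) \left(B + E\right)$ ($I{\left(E,B \right)} = 5 \left(E - 36\right) \left(B + E\right) = 5 \left(-36 + E\right) \left(B + E\right)$)
$\left(-1319 - 649\right) + I{\left(-15,-45 \right)} = \left(-1319 - 649\right) + \left(\left(-180\right) \left(-45\right) - -2700 + 5 \left(-15\right)^{2} + 5 \left(-45\right) \left(-15\right)\right) = -1968 + \left(8100 + 2700 + 5 \cdot 225 + 3375\right) = -1968 + \left(8100 + 2700 + 1125 + 3375\right) = -1968 + 15300 = 13332$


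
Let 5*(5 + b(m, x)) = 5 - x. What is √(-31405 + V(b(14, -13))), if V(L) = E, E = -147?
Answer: 8*I*√493 ≈ 177.63*I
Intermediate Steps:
b(m, x) = -4 - x/5 (b(m, x) = -5 + (5 - x)/5 = -5 + (1 - x/5) = -4 - x/5)
V(L) = -147
√(-31405 + V(b(14, -13))) = √(-31405 - 147) = √(-31552) = 8*I*√493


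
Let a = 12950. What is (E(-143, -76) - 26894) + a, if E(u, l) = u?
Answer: -14087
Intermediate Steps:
(E(-143, -76) - 26894) + a = (-143 - 26894) + 12950 = -27037 + 12950 = -14087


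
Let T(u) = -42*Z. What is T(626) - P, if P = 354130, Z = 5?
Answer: -354340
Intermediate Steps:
T(u) = -210 (T(u) = -42*5 = -210)
T(626) - P = -210 - 1*354130 = -210 - 354130 = -354340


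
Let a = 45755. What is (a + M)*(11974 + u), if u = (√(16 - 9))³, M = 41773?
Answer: 1048060272 + 612696*√7 ≈ 1.0497e+9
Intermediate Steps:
u = 7*√7 (u = (√7)³ = 7*√7 ≈ 18.520)
(a + M)*(11974 + u) = (45755 + 41773)*(11974 + 7*√7) = 87528*(11974 + 7*√7) = 1048060272 + 612696*√7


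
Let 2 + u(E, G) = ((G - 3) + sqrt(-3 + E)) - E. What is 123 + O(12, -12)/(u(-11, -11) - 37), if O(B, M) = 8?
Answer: 15597/127 - 4*I*sqrt(14)/889 ≈ 122.81 - 0.016835*I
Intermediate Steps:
u(E, G) = -5 + G + sqrt(-3 + E) - E (u(E, G) = -2 + (((G - 3) + sqrt(-3 + E)) - E) = -2 + (((-3 + G) + sqrt(-3 + E)) - E) = -2 + ((-3 + G + sqrt(-3 + E)) - E) = -2 + (-3 + G + sqrt(-3 + E) - E) = -5 + G + sqrt(-3 + E) - E)
123 + O(12, -12)/(u(-11, -11) - 37) = 123 + 8/((-5 - 11 + sqrt(-3 - 11) - 1*(-11)) - 37) = 123 + 8/((-5 - 11 + sqrt(-14) + 11) - 37) = 123 + 8/((-5 - 11 + I*sqrt(14) + 11) - 37) = 123 + 8/((-5 + I*sqrt(14)) - 37) = 123 + 8/(-42 + I*sqrt(14))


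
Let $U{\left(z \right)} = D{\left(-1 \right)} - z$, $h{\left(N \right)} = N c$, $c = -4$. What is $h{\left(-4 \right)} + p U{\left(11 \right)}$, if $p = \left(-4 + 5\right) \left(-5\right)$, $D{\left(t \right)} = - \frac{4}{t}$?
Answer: $51$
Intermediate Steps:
$h{\left(N \right)} = - 4 N$ ($h{\left(N \right)} = N \left(-4\right) = - 4 N$)
$U{\left(z \right)} = 4 - z$ ($U{\left(z \right)} = - \frac{4}{-1} - z = \left(-4\right) \left(-1\right) - z = 4 - z$)
$p = -5$ ($p = 1 \left(-5\right) = -5$)
$h{\left(-4 \right)} + p U{\left(11 \right)} = \left(-4\right) \left(-4\right) - 5 \left(4 - 11\right) = 16 - 5 \left(4 - 11\right) = 16 - -35 = 16 + 35 = 51$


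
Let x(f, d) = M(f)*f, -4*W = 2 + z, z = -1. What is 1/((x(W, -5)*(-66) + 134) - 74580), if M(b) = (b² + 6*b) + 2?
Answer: -32/2381975 ≈ -1.3434e-5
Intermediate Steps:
M(b) = 2 + b² + 6*b
W = -¼ (W = -(2 - 1)/4 = -¼*1 = -¼ ≈ -0.25000)
x(f, d) = f*(2 + f² + 6*f) (x(f, d) = (2 + f² + 6*f)*f = f*(2 + f² + 6*f))
1/((x(W, -5)*(-66) + 134) - 74580) = 1/((-(2 + (-¼)² + 6*(-¼))/4*(-66) + 134) - 74580) = 1/((-(2 + 1/16 - 3/2)/4*(-66) + 134) - 74580) = 1/((-¼*9/16*(-66) + 134) - 74580) = 1/((-9/64*(-66) + 134) - 74580) = 1/((297/32 + 134) - 74580) = 1/(4585/32 - 74580) = 1/(-2381975/32) = -32/2381975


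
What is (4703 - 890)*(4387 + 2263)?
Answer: 25356450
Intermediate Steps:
(4703 - 890)*(4387 + 2263) = 3813*6650 = 25356450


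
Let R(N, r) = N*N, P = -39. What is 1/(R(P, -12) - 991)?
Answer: 1/530 ≈ 0.0018868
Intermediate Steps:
R(N, r) = N**2
1/(R(P, -12) - 991) = 1/((-39)**2 - 991) = 1/(1521 - 991) = 1/530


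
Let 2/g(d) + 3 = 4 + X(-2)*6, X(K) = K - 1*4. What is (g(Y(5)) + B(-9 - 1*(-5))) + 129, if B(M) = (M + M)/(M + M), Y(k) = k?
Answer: 4548/35 ≈ 129.94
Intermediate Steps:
X(K) = -4 + K (X(K) = K - 4 = -4 + K)
B(M) = 1 (B(M) = (2*M)/((2*M)) = (2*M)*(1/(2*M)) = 1)
g(d) = -2/35 (g(d) = 2/(-3 + (4 + (-4 - 2)*6)) = 2/(-3 + (4 - 6*6)) = 2/(-3 + (4 - 36)) = 2/(-3 - 32) = 2/(-35) = 2*(-1/35) = -2/35)
(g(Y(5)) + B(-9 - 1*(-5))) + 129 = (-2/35 + 1) + 129 = 33/35 + 129 = 4548/35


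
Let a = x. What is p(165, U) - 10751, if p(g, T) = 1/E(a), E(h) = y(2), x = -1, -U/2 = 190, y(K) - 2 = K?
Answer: -43003/4 ≈ -10751.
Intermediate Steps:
y(K) = 2 + K
U = -380 (U = -2*190 = -380)
a = -1
E(h) = 4 (E(h) = 2 + 2 = 4)
p(g, T) = 1/4
p(165, U) - 10751 = 1/4 - 10751 = -43003/4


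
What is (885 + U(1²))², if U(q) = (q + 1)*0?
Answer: 783225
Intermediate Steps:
U(q) = 0 (U(q) = (1 + q)*0 = 0)
(885 + U(1²))² = (885 + 0)² = 885² = 783225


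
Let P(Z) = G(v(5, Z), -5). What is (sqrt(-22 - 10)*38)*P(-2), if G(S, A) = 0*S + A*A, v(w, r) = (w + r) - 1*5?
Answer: 3800*I*sqrt(2) ≈ 5374.0*I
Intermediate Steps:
v(w, r) = -5 + r + w (v(w, r) = (r + w) - 5 = -5 + r + w)
G(S, A) = A**2 (G(S, A) = 0 + A**2 = A**2)
P(Z) = 25 (P(Z) = (-5)**2 = 25)
(sqrt(-22 - 10)*38)*P(-2) = (sqrt(-22 - 10)*38)*25 = (sqrt(-32)*38)*25 = ((4*I*sqrt(2))*38)*25 = (152*I*sqrt(2))*25 = 3800*I*sqrt(2)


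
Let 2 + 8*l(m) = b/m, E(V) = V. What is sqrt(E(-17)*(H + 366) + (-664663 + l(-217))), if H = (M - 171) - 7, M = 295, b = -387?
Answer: I*sqrt(506959440974)/868 ≈ 820.29*I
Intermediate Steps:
l(m) = -1/4 - 387/(8*m) (l(m) = -1/4 + (-387/m)/8 = -1/4 - 387/(8*m))
H = 117 (H = (295 - 171) - 7 = 124 - 7 = 117)
sqrt(E(-17)*(H + 366) + (-664663 + l(-217))) = sqrt(-17*(117 + 366) + (-664663 + (1/8)*(-387 - 2*(-217))/(-217))) = sqrt(-17*483 + (-664663 + (1/8)*(-1/217)*(-387 + 434))) = sqrt(-8211 + (-664663 + (1/8)*(-1/217)*47)) = sqrt(-8211 + (-664663 - 47/1736)) = sqrt(-8211 - 1153855015/1736) = sqrt(-1168109311/1736) = I*sqrt(506959440974)/868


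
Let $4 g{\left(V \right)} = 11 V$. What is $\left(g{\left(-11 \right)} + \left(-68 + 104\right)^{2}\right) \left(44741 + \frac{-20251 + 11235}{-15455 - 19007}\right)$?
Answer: $\frac{3903252405777}{68924} \approx 5.6631 \cdot 10^{7}$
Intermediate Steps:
$g{\left(V \right)} = \frac{11 V}{4}$
$\left(g{\left(-11 \right)} + \left(-68 + 104\right)^{2}\right) \left(44741 + \frac{-20251 + 11235}{-15455 - 19007}\right) = \left(\frac{11}{4} \left(-11\right) + \left(-68 + 104\right)^{2}\right) \left(44741 + \frac{-20251 + 11235}{-15455 - 19007}\right) = \left(- \frac{121}{4} + 36^{2}\right) \left(44741 - \frac{9016}{-34462}\right) = \left(- \frac{121}{4} + 1296\right) \left(44741 - - \frac{4508}{17231}\right) = \frac{5063 \left(44741 + \frac{4508}{17231}\right)}{4} = \frac{5063}{4} \cdot \frac{770936679}{17231} = \frac{3903252405777}{68924}$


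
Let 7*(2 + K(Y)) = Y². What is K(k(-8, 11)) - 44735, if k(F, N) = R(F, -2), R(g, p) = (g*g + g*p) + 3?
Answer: -306270/7 ≈ -43753.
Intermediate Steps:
R(g, p) = 3 + g² + g*p (R(g, p) = (g² + g*p) + 3 = 3 + g² + g*p)
k(F, N) = 3 + F² - 2*F (k(F, N) = 3 + F² + F*(-2) = 3 + F² - 2*F)
K(Y) = -2 + Y²/7
K(k(-8, 11)) - 44735 = (-2 + (3 + (-8)² - 2*(-8))²/7) - 44735 = (-2 + (3 + 64 + 16)²/7) - 44735 = (-2 + (⅐)*83²) - 44735 = (-2 + (⅐)*6889) - 44735 = (-2 + 6889/7) - 44735 = 6875/7 - 44735 = -306270/7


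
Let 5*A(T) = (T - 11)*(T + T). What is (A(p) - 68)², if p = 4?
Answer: 156816/25 ≈ 6272.6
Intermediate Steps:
A(T) = 2*T*(-11 + T)/5 (A(T) = ((T - 11)*(T + T))/5 = ((-11 + T)*(2*T))/5 = (2*T*(-11 + T))/5 = 2*T*(-11 + T)/5)
(A(p) - 68)² = ((⅖)*4*(-11 + 4) - 68)² = ((⅖)*4*(-7) - 68)² = (-56/5 - 68)² = (-396/5)² = 156816/25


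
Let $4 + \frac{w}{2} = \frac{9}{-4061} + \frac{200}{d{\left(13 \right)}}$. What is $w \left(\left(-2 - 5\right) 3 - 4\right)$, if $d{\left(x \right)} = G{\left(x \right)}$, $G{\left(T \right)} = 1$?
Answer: $- \frac{39797350}{4061} \approx -9799.9$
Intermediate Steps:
$d{\left(x \right)} = 1$
$w = \frac{1591894}{4061}$ ($w = -8 + 2 \left(\frac{9}{-4061} + \frac{200}{1}\right) = -8 + 2 \left(9 \left(- \frac{1}{4061}\right) + 200 \cdot 1\right) = -8 + 2 \left(- \frac{9}{4061} + 200\right) = -8 + 2 \cdot \frac{812191}{4061} = -8 + \frac{1624382}{4061} = \frac{1591894}{4061} \approx 392.0$)
$w \left(\left(-2 - 5\right) 3 - 4\right) = \frac{1591894 \left(\left(-2 - 5\right) 3 - 4\right)}{4061} = \frac{1591894 \left(\left(-7\right) 3 - 4\right)}{4061} = \frac{1591894 \left(-21 - 4\right)}{4061} = \frac{1591894}{4061} \left(-25\right) = - \frac{39797350}{4061}$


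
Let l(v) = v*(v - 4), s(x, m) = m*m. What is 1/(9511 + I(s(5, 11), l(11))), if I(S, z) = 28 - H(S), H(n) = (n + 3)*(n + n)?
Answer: -1/20469 ≈ -4.8854e-5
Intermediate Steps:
H(n) = 2*n*(3 + n) (H(n) = (3 + n)*(2*n) = 2*n*(3 + n))
s(x, m) = m²
l(v) = v*(-4 + v)
I(S, z) = 28 - 2*S*(3 + S)
1/(9511 + I(s(5, 11), l(11))) = 1/(9511 + (28 - 2*11²*(3 + 11²))) = 1/(9511 + (28 - 2*121*(3 + 121))) = 1/(9511 + (28 - 2*121*124)) = 1/(9511 + (28 - 30008)) = 1/(9511 - 29980) = 1/(-20469) = -1/20469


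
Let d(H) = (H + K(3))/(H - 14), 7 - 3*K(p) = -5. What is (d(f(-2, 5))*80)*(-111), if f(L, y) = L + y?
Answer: 62160/11 ≈ 5650.9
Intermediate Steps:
K(p) = 4 (K(p) = 7/3 - ⅓*(-5) = 7/3 + 5/3 = 4)
d(H) = (4 + H)/(-14 + H) (d(H) = (H + 4)/(H - 14) = (4 + H)/(-14 + H))
(d(f(-2, 5))*80)*(-111) = (((4 + (-2 + 5))/(-14 + (-2 + 5)))*80)*(-111) = (((4 + 3)/(-14 + 3))*80)*(-111) = ((7/(-11))*80)*(-111) = (-1/11*7*80)*(-111) = -7/11*80*(-111) = -560/11*(-111) = 62160/11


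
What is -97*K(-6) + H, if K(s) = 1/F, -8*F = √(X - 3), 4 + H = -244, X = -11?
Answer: -248 - 388*I*√14/7 ≈ -248.0 - 207.39*I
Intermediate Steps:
H = -248 (H = -4 - 244 = -248)
F = -I*√14/8 (F = -√(-11 - 3)/8 = -I*√14/8 ≈ -0.46771*I)
K(s) = 4*I*√14/7 (K(s) = 1/(-I*√14/8) = 4*I*√14/7)
-97*K(-6) + H = -388*I*√14/7 - 248 = -248 - 388*I*√14/7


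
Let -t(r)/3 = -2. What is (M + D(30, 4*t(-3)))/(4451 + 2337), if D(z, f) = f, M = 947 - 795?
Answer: 44/1697 ≈ 0.025928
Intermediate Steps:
t(r) = 6 (t(r) = -3*(-2) = 6)
M = 152
(M + D(30, 4*t(-3)))/(4451 + 2337) = (152 + 4*6)/(4451 + 2337) = (152 + 24)/6788 = 176*(1/6788) = 44/1697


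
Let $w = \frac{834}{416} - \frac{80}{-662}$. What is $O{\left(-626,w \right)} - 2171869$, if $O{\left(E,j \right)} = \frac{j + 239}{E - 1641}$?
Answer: $- \frac{338981889880523}{156078416} \approx -2.1719 \cdot 10^{6}$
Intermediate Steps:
$w = \frac{146347}{68848}$ ($w = 834 \cdot \frac{1}{416} - - \frac{40}{331} = \frac{417}{208} + \frac{40}{331} = \frac{146347}{68848} \approx 2.1257$)
$O{\left(E,j \right)} = \frac{239 + j}{-1641 + E}$
$O{\left(-626,w \right)} - 2171869 = \frac{239 + \frac{146347}{68848}}{-1641 - 626} - 2171869 = \frac{1}{-2267} \cdot \frac{16601019}{68848} - 2171869 = \left(- \frac{1}{2267}\right) \frac{16601019}{68848} - 2171869 = - \frac{16601019}{156078416} - 2171869 = - \frac{338981889880523}{156078416}$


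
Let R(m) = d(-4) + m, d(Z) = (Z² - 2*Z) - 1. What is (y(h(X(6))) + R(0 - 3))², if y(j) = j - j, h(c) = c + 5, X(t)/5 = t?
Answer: 400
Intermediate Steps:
X(t) = 5*t
h(c) = 5 + c
d(Z) = -1 + Z² - 2*Z
R(m) = 23 + m (R(m) = (-1 + (-4)² - 2*(-4)) + m = (-1 + 16 + 8) + m = 23 + m)
y(j) = 0
(y(h(X(6))) + R(0 - 3))² = (0 + (23 + (0 - 3)))² = (0 + (23 - 3))² = (0 + 20)² = 20² = 400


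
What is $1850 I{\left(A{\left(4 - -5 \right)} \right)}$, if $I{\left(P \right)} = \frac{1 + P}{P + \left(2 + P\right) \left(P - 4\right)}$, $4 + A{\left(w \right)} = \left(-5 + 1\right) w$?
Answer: $- \frac{12025}{272} \approx -44.21$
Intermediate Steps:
$A{\left(w \right)} = -4 - 4 w$ ($A{\left(w \right)} = -4 + \left(-5 + 1\right) w = -4 - 4 w$)
$I{\left(P \right)} = \frac{1 + P}{P + \left(-4 + P\right) \left(2 + P\right)}$ ($I{\left(P \right)} = \frac{1 + P}{P + \left(2 + P\right) \left(-4 + P\right)} = \frac{1 + P}{P + \left(-4 + P\right) \left(2 + P\right)}$)
$1850 I{\left(A{\left(4 - -5 \right)} \right)} = 1850 \frac{1 - \left(4 + 4 \left(4 - -5\right)\right)}{-8 + \left(-4 - 4 \left(4 - -5\right)\right)^{2} - \left(-4 - 4 \left(4 - -5\right)\right)} = 1850 \frac{1 - \left(4 + 4 \left(4 + 5\right)\right)}{-8 + \left(-4 - 4 \left(4 + 5\right)\right)^{2} - \left(-4 - 4 \left(4 + 5\right)\right)} = 1850 \frac{1 - 40}{-8 + \left(-4 - 36\right)^{2} - \left(-4 - 36\right)} = 1850 \frac{1 - 40}{-8 + \left(-40\right)^{2} - -40} = 1850 \frac{1}{-8 + 1600 + 40} \left(-39\right) = 1850 \cdot \frac{1}{1632} \left(-39\right) = 1850 \left(- \frac{13}{544}\right) = - \frac{12025}{272}$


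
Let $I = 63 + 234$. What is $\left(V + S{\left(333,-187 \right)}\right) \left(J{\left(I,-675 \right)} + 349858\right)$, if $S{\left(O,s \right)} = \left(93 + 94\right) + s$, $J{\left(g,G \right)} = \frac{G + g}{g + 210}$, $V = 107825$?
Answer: $\frac{6375247579700}{169} \approx 3.7723 \cdot 10^{10}$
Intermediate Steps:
$I = 297$
$J{\left(g,G \right)} = \frac{G + g}{210 + g}$
$S{\left(O,s \right)} = 187 + s$
$\left(V + S{\left(333,-187 \right)}\right) \left(J{\left(I,-675 \right)} + 349858\right) = \left(107825 + \left(187 - 187\right)\right) \left(\frac{-675 + 297}{210 + 297} + 349858\right) = \left(107825 + 0\right) \left(\frac{1}{507} \left(-378\right) + 349858\right) = 107825 \left(\frac{1}{507} \left(-378\right) + 349858\right) = 107825 \left(- \frac{126}{169} + 349858\right) = 107825 \cdot \frac{59125876}{169} = \frac{6375247579700}{169}$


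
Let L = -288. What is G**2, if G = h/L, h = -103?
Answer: 10609/82944 ≈ 0.12791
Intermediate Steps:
G = 103/288 (G = -103/(-288) = -103*(-1/288) = 103/288 ≈ 0.35764)
G**2 = (103/288)**2 = 10609/82944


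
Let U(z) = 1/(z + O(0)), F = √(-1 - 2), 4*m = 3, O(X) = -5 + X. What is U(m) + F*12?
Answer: -4/17 + 12*I*√3 ≈ -0.23529 + 20.785*I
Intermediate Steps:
m = ¾ (m = (¼)*3 = ¾ ≈ 0.75000)
F = I*√3 (F = √(-3) = I*√3 ≈ 1.732*I)
U(z) = 1/(-5 + z) (U(z) = 1/(z + (-5 + 0)) = 1/(z - 5) = 1/(-5 + z))
U(m) + F*12 = 1/(-5 + ¾) + (I*√3)*12 = 1/(-17/4) + 12*I*√3 = -4/17 + 12*I*√3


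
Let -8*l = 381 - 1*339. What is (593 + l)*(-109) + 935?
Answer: -252519/4 ≈ -63130.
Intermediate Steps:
l = -21/4 (l = -(381 - 1*339)/8 = -(381 - 339)/8 = -⅛*42 = -21/4 ≈ -5.2500)
(593 + l)*(-109) + 935 = (593 - 21/4)*(-109) + 935 = (2351/4)*(-109) + 935 = -256259/4 + 935 = -252519/4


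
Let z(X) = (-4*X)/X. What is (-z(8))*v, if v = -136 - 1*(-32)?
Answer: -416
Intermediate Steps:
z(X) = -4
v = -104 (v = -136 + 32 = -104)
(-z(8))*v = -1*(-4)*(-104) = 4*(-104) = -416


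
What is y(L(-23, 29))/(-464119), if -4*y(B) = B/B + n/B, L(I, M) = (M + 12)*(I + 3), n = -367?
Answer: 1187/1522310320 ≈ 7.7974e-7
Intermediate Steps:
L(I, M) = (3 + I)*(12 + M) (L(I, M) = (12 + M)*(3 + I) = (3 + I)*(12 + M))
y(B) = -¼ + 367/(4*B) (y(B) = -(B/B - 367/B)/4 = -(1 - 367/B)/4 = -¼ + 367/(4*B))
y(L(-23, 29))/(-464119) = ((367 - (36 + 3*29 + 12*(-23) - 23*29))/(4*(36 + 3*29 + 12*(-23) - 23*29)))/(-464119) = ((367 - (36 + 87 - 276 - 667))/(4*(36 + 87 - 276 - 667)))*(-1/464119) = ((¼)*(367 - 1*(-820))/(-820))*(-1/464119) = ((¼)*(-1/820)*(367 + 820))*(-1/464119) = ((¼)*(-1/820)*1187)*(-1/464119) = -1187/3280*(-1/464119) = 1187/1522310320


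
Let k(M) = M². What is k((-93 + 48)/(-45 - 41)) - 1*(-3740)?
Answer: 27663065/7396 ≈ 3740.3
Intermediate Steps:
k((-93 + 48)/(-45 - 41)) - 1*(-3740) = ((-93 + 48)/(-45 - 41))² - 1*(-3740) = (-45/(-86))² + 3740 = (-45*(-1/86))² + 3740 = (45/86)² + 3740 = 2025/7396 + 3740 = 27663065/7396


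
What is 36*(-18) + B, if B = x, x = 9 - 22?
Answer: -661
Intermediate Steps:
x = -13
B = -13
36*(-18) + B = 36*(-18) - 13 = -648 - 13 = -661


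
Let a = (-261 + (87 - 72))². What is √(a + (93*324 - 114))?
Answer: √90534 ≈ 300.89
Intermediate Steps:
a = 60516 (a = (-261 + 15)² = (-246)² = 60516)
√(a + (93*324 - 114)) = √(60516 + (93*324 - 114)) = √(60516 + (30132 - 114)) = √(60516 + 30018) = √90534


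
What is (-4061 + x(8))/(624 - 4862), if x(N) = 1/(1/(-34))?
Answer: 315/326 ≈ 0.96626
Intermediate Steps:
x(N) = -34 (x(N) = 1/(-1/34) = -34)
(-4061 + x(8))/(624 - 4862) = (-4061 - 34)/(624 - 4862) = -4095/(-4238) = -4095*(-1/4238) = 315/326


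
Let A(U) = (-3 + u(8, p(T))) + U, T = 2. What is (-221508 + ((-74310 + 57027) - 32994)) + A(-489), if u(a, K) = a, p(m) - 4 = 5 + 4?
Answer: -272269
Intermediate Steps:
p(m) = 13 (p(m) = 4 + (5 + 4) = 4 + 9 = 13)
A(U) = 5 + U (A(U) = (-3 + 8) + U = 5 + U)
(-221508 + ((-74310 + 57027) - 32994)) + A(-489) = (-221508 + ((-74310 + 57027) - 32994)) + (5 - 489) = (-221508 + (-17283 - 32994)) - 484 = (-221508 - 50277) - 484 = -271785 - 484 = -272269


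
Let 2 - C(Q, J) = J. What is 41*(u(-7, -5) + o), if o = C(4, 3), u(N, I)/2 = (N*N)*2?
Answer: 7995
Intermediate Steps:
u(N, I) = 4*N² (u(N, I) = 2*((N*N)*2) = 2*(N²*2) = 2*(2*N²) = 4*N²)
C(Q, J) = 2 - J
o = -1 (o = 2 - 1*3 = 2 - 3 = -1)
41*(u(-7, -5) + o) = 41*(4*(-7)² - 1) = 41*(4*49 - 1) = 41*(196 - 1) = 41*195 = 7995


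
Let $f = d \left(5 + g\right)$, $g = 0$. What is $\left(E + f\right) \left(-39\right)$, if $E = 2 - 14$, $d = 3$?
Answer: $-117$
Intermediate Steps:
$E = -12$ ($E = 2 - 14 = -12$)
$f = 15$ ($f = 3 \left(5 + 0\right) = 3 \cdot 5 = 15$)
$\left(E + f\right) \left(-39\right) = \left(-12 + 15\right) \left(-39\right) = 3 \left(-39\right) = -117$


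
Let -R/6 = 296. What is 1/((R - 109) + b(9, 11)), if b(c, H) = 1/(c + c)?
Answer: -18/33929 ≈ -0.00053052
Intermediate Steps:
R = -1776 (R = -6*296 = -1776)
b(c, H) = 1/(2*c)
1/((R - 109) + b(9, 11)) = 1/((-1776 - 109) + (½)/9) = 1/(-1885 + (½)*(⅑)) = 1/(-1885 + 1/18) = 1/(-33929/18) = -18/33929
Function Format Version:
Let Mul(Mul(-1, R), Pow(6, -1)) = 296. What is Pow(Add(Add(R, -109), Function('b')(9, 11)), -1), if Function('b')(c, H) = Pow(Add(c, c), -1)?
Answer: Rational(-18, 33929) ≈ -0.00053052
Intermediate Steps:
R = -1776 (R = Mul(-6, 296) = -1776)
Function('b')(c, H) = Mul(Rational(1, 2), Pow(c, -1)) (Function('b')(c, H) = Pow(Mul(2, c), -1) = Mul(Rational(1, 2), Pow(c, -1)))
Pow(Add(Add(R, -109), Function('b')(9, 11)), -1) = Pow(Add(Add(-1776, -109), Mul(Rational(1, 2), Pow(9, -1))), -1) = Pow(Add(-1885, Mul(Rational(1, 2), Rational(1, 9))), -1) = Pow(Add(-1885, Rational(1, 18)), -1) = Pow(Rational(-33929, 18), -1) = Rational(-18, 33929)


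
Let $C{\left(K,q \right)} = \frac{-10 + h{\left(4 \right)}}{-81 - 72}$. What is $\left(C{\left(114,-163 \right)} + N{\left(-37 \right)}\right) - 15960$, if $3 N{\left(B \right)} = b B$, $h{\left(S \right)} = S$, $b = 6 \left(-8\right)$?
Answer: $- \frac{783766}{51} \approx -15368.0$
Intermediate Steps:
$b = -48$
$C{\left(K,q \right)} = \frac{2}{51}$ ($C{\left(K,q \right)} = \frac{-10 + 4}{-81 - 72} = - \frac{6}{-153} = \left(-6\right) \left(- \frac{1}{153}\right) = \frac{2}{51}$)
$N{\left(B \right)} = - 16 B$ ($N{\left(B \right)} = \frac{\left(-48\right) B}{3} = - 16 B$)
$\left(C{\left(114,-163 \right)} + N{\left(-37 \right)}\right) - 15960 = \left(\frac{2}{51} - -592\right) - 15960 = \left(\frac{2}{51} + 592\right) - 15960 = \frac{30194}{51} - 15960 = - \frac{783766}{51}$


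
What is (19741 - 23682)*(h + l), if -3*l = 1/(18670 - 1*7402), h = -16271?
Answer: 2167648071785/33804 ≈ 6.4124e+7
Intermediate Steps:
l = -1/33804 (l = -1/(3*(18670 - 1*7402)) = -1/(3*(18670 - 7402)) = -1/3/11268 = -1/3*1/11268 = -1/33804 ≈ -2.9582e-5)
(19741 - 23682)*(h + l) = (19741 - 23682)*(-16271 - 1/33804) = -3941*(-550024885/33804) = 2167648071785/33804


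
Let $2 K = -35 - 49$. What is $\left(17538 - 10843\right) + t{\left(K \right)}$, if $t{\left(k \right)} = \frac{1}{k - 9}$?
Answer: $\frac{341444}{51} \approx 6695.0$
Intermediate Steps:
$K = -42$ ($K = \frac{-35 - 49}{2} = \frac{1}{2} \left(-84\right) = -42$)
$t{\left(k \right)} = \frac{1}{-9 + k}$
$\left(17538 - 10843\right) + t{\left(K \right)} = \left(17538 - 10843\right) + \frac{1}{-9 - 42} = 6695 + \frac{1}{-51} = 6695 - \frac{1}{51} = \frac{341444}{51}$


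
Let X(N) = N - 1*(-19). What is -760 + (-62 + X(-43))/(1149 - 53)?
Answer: -416523/548 ≈ -760.08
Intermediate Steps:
X(N) = 19 + N (X(N) = N + 19 = 19 + N)
-760 + (-62 + X(-43))/(1149 - 53) = -760 + (-62 + (19 - 43))/(1149 - 53) = -760 + (-62 - 24)/1096 = -760 - 86*1/1096 = -760 - 43/548 = -416523/548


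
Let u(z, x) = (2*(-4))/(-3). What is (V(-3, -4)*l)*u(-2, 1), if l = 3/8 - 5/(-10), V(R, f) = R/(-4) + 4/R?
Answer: -49/36 ≈ -1.3611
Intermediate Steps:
u(z, x) = 8/3 (u(z, x) = -8*(-⅓) = 8/3)
V(R, f) = 4/R - R/4 (V(R, f) = R*(-¼) + 4/R = -R/4 + 4/R = 4/R - R/4)
l = 7/8 (l = 3*(⅛) - 5*(-⅒) = 3/8 + ½ = 7/8 ≈ 0.87500)
(V(-3, -4)*l)*u(-2, 1) = ((4/(-3) - ¼*(-3))*(7/8))*(8/3) = ((4*(-⅓) + ¾)*(7/8))*(8/3) = ((-4/3 + ¾)*(7/8))*(8/3) = -7/12*7/8*(8/3) = -49/96*8/3 = -49/36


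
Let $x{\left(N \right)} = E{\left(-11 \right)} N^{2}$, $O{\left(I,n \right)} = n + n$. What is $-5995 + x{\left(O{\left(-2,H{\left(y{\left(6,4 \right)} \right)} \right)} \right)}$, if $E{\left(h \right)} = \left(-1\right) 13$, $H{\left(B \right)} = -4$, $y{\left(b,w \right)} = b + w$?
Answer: $-6827$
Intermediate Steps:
$E{\left(h \right)} = -13$
$O{\left(I,n \right)} = 2 n$
$x{\left(N \right)} = - 13 N^{2}$
$-5995 + x{\left(O{\left(-2,H{\left(y{\left(6,4 \right)} \right)} \right)} \right)} = -5995 - 13 \left(2 \left(-4\right)\right)^{2} = -5995 - 13 \left(-8\right)^{2} = -5995 - 832 = -6827$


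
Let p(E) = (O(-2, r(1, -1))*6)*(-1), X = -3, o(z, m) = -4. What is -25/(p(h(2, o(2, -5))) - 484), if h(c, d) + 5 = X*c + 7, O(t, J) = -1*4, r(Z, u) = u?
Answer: 5/92 ≈ 0.054348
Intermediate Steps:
O(t, J) = -4
h(c, d) = 2 - 3*c (h(c, d) = -5 + (-3*c + 7) = -5 + (7 - 3*c) = 2 - 3*c)
p(E) = 24 (p(E) = -4*6*(-1) = -24*(-1) = 24)
-25/(p(h(2, o(2, -5))) - 484) = -25/(24 - 484) = -25/(-460) = -25*(-1/460) = 5/92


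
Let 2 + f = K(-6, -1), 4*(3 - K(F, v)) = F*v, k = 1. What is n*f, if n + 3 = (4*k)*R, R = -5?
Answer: 23/2 ≈ 11.500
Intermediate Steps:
K(F, v) = 3 - F*v/4
f = -½ (f = -2 + (3 - ¼*(-6)*(-1)) = -2 + (3 - 3/2) = -2 + 3/2 = -½ ≈ -0.50000)
n = -23 (n = -3 + (4*1)*(-5) = -3 + 4*(-5) = -3 - 20 = -23)
n*f = -23*(-½) = 23/2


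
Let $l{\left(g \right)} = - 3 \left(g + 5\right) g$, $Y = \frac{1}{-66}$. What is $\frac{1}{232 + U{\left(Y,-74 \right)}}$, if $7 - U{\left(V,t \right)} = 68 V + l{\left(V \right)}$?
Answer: $\frac{484}{116065} \approx 0.0041701$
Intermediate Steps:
$Y = - \frac{1}{66} \approx -0.015152$
$l{\left(g \right)} = g \left(-15 - 3 g\right)$ ($l{\left(g \right)} = - 3 \left(5 + g\right) g = \left(-15 - 3 g\right) g = g \left(-15 - 3 g\right)$)
$U{\left(V,t \right)} = 7 - 68 V + 3 V \left(5 + V\right)$ ($U{\left(V,t \right)} = 7 - \left(68 V - 3 V \left(5 + V\right)\right) = 7 + \left(- 68 V + 3 V \left(5 + V\right)\right) = 7 - 68 V + 3 V \left(5 + V\right)$)
$\frac{1}{232 + U{\left(Y,-74 \right)}} = \frac{1}{232 + \left(7 - - \frac{53}{66} + 3 \left(- \frac{1}{66}\right)^{2}\right)} = \frac{1}{232 + \left(7 + \frac{53}{66} + 3 \cdot \frac{1}{4356}\right)} = \frac{1}{232 + \left(7 + \frac{53}{66} + \frac{1}{1452}\right)} = \frac{1}{232 + \frac{3777}{484}} = \frac{1}{\frac{116065}{484}} = \frac{484}{116065}$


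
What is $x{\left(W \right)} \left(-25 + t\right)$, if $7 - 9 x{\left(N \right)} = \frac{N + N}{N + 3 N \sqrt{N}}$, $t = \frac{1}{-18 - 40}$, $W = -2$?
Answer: $\frac{1451 \left(- 21 \sqrt{2} + 5 i\right)}{522 \left(- i + 3 \sqrt{2}\right)} \approx -19.165 - 1.2414 i$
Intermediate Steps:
$t = - \frac{1}{58}$ ($t = \frac{1}{-58} = - \frac{1}{58} \approx -0.017241$)
$x{\left(N \right)} = \frac{7}{9} - \frac{2 N}{9 \left(N + 3 N^{\frac{3}{2}}\right)}$ ($x{\left(N \right)} = \frac{7}{9} - \frac{\left(N + N\right) \frac{1}{N + 3 N \sqrt{N}}}{9} = \frac{7}{9} - \frac{2 N \frac{1}{N + 3 N^{\frac{3}{2}}}}{9} = \frac{7}{9} - \frac{2 N}{9 \left(N + 3 N^{\frac{3}{2}}\right)}$)
$x{\left(W \right)} \left(-25 + t\right) = \frac{5 \left(-2\right) + 21 \left(-2\right)^{\frac{3}{2}}}{9 \left(-2 + 3 \left(-2\right)^{\frac{3}{2}}\right)} \left(-25 - \frac{1}{58}\right) = \frac{-10 + 21 \left(- 2 i \sqrt{2}\right)}{9 \left(-2 + 3 \left(- 2 i \sqrt{2}\right)\right)} \left(- \frac{1451}{58}\right) = \frac{-10 - 42 i \sqrt{2}}{9 \left(-2 - 6 i \sqrt{2}\right)} \left(- \frac{1451}{58}\right) = - \frac{1451 \left(-10 - 42 i \sqrt{2}\right)}{522 \left(-2 - 6 i \sqrt{2}\right)}$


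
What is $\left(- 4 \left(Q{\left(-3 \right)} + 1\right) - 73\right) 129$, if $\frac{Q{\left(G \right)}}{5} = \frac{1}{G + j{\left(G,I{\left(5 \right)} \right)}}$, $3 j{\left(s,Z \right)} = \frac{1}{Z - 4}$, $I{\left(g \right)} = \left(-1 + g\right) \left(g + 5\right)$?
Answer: $- \frac{2929719}{323} \approx -9070.3$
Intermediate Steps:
$I{\left(g \right)} = \left(-1 + g\right) \left(5 + g\right)$
$j{\left(s,Z \right)} = \frac{1}{3 \left(-4 + Z\right)}$ ($j{\left(s,Z \right)} = \frac{1}{3 \left(Z - 4\right)} = \frac{1}{3 \left(-4 + Z\right)}$)
$Q{\left(G \right)} = \frac{5}{\frac{1}{108} + G}$ ($Q{\left(G \right)} = \frac{5}{G + \frac{1}{3 \left(-4 + \left(-5 + 5^{2} + 4 \cdot 5\right)\right)}} = \frac{5}{G + \frac{1}{3 \left(-4 + \left(-5 + 25 + 20\right)\right)}} = \frac{5}{G + \frac{1}{3 \left(-4 + 40\right)}} = \frac{5}{G + \frac{1}{3 \cdot 36}} = \frac{5}{G + \frac{1}{3} \cdot \frac{1}{36}} = \frac{5}{G + \frac{1}{108}} = \frac{5}{\frac{1}{108} + G}$)
$\left(- 4 \left(Q{\left(-3 \right)} + 1\right) - 73\right) 129 = \left(- 4 \left(\frac{540}{1 + 108 \left(-3\right)} + 1\right) - 73\right) 129 = \left(- 4 \left(\frac{540}{1 - 324} + 1\right) - 73\right) 129 = \left(- 4 \left(\frac{540}{-323} + 1\right) - 73\right) 129 = \left(- 4 \left(540 \left(- \frac{1}{323}\right) + 1\right) - 73\right) 129 = \left(- 4 \left(- \frac{540}{323} + 1\right) - 73\right) 129 = \left(\left(-4\right) \left(- \frac{217}{323}\right) - 73\right) 129 = \left(\frac{868}{323} - 73\right) 129 = \left(- \frac{22711}{323}\right) 129 = - \frac{2929719}{323}$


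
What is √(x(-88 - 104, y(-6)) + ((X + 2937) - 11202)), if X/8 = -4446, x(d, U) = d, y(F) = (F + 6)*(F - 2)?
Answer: 5*I*√1761 ≈ 209.82*I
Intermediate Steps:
y(F) = (-2 + F)*(6 + F) (y(F) = (6 + F)*(-2 + F) = (-2 + F)*(6 + F))
X = -35568 (X = 8*(-4446) = -35568)
√(x(-88 - 104, y(-6)) + ((X + 2937) - 11202)) = √((-88 - 104) + ((-35568 + 2937) - 11202)) = √(-192 + (-32631 - 11202)) = √(-192 - 43833) = √(-44025) = 5*I*√1761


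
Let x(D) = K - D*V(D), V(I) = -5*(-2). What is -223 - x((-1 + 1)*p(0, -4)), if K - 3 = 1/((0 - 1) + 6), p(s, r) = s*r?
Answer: -1131/5 ≈ -226.20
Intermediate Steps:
V(I) = 10
p(s, r) = r*s
K = 16/5 (K = 3 + 1/((0 - 1) + 6) = 3 + 1/(-1 + 6) = 3 + 1/5 = 3 + ⅕ = 16/5 ≈ 3.2000)
x(D) = 16/5 - 10*D (x(D) = 16/5 - D*10 = 16/5 - 10*D)
-223 - x((-1 + 1)*p(0, -4)) = -223 - (16/5 - 10*(-1 + 1)*(-4*0)) = -223 - (16/5 - 0*0) = -223 - (16/5 - 10*0) = -223 - (16/5 + 0) = -223 - 1*16/5 = -223 - 16/5 = -1131/5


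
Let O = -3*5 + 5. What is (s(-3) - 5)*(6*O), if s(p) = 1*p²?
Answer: -240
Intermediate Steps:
s(p) = p²
O = -10 (O = -15 + 5 = -10)
(s(-3) - 5)*(6*O) = ((-3)² - 5)*(6*(-10)) = (9 - 5)*(-60) = 4*(-60) = -240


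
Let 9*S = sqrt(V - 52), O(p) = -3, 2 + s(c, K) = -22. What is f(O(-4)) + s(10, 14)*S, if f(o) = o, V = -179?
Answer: -3 - 8*I*sqrt(231)/3 ≈ -3.0 - 40.53*I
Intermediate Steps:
s(c, K) = -24 (s(c, K) = -2 - 22 = -24)
S = I*sqrt(231)/9 (S = sqrt(-179 - 52)/9 = sqrt(-231)/9 = (I*sqrt(231))/9 = I*sqrt(231)/9 ≈ 1.6887*I)
f(O(-4)) + s(10, 14)*S = -3 - 8*I*sqrt(231)/3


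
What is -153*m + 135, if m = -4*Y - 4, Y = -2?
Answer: -477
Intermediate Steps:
m = 4 (m = -4*(-2) - 4 = 8 - 4 = 4)
-153*m + 135 = -153*4 + 135 = -612 + 135 = -477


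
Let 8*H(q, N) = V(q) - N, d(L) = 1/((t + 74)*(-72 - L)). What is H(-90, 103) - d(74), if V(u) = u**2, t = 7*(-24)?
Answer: 27437705/27448 ≈ 999.63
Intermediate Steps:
t = -168
d(L) = -1/(94*(-72 - L)) (d(L) = 1/((-168 + 74)*(-72 - L)) = 1/((-94)*(-72 - L)) = -1/(94*(-72 - L)))
H(q, N) = -N/8 + q**2/8 (H(q, N) = (q**2 - N)/8 = -N/8 + q**2/8)
H(-90, 103) - d(74) = (-1/8*103 + (1/8)*(-90)**2) - 1/(94*(72 + 74)) = (-103/8 + (1/8)*8100) - 1/(94*146) = (-103/8 + 2025/2) - 1/(94*146) = 7997/8 - 1*1/13724 = 7997/8 - 1/13724 = 27437705/27448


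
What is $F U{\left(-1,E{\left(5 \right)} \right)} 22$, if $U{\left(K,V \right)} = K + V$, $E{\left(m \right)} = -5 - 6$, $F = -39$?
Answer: $10296$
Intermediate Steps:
$E{\left(m \right)} = -11$ ($E{\left(m \right)} = -5 - 6 = -11$)
$F U{\left(-1,E{\left(5 \right)} \right)} 22 = - 39 \left(-1 - 11\right) 22 = \left(-39\right) \left(-12\right) 22 = 468 \cdot 22 = 10296$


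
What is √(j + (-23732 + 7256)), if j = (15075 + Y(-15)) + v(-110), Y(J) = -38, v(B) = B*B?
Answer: √10661 ≈ 103.25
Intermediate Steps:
v(B) = B²
j = 27137 (j = (15075 - 38) + (-110)² = 15037 + 12100 = 27137)
√(j + (-23732 + 7256)) = √(27137 + (-23732 + 7256)) = √(27137 - 16476) = √10661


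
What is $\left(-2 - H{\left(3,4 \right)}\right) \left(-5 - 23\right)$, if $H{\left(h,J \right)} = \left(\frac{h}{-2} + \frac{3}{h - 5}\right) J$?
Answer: $-280$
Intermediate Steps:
$H{\left(h,J \right)} = J \left(\frac{3}{-5 + h} - \frac{h}{2}\right)$ ($H{\left(h,J \right)} = \left(h \left(- \frac{1}{2}\right) + \frac{3}{h - 5}\right) J = \left(- \frac{h}{2} + \frac{3}{-5 + h}\right) J = \left(\frac{3}{-5 + h} - \frac{h}{2}\right) J = J \left(\frac{3}{-5 + h} - \frac{h}{2}\right)$)
$\left(-2 - H{\left(3,4 \right)}\right) \left(-5 - 23\right) = \left(-2 - \frac{1}{2} \cdot 4 \frac{1}{-5 + 3} \left(6 - 3^{2} + 5 \cdot 3\right)\right) \left(-5 - 23\right) = \left(-2 - \frac{1}{2} \cdot 4 \frac{1}{-2} \left(6 - 9 + 15\right)\right) \left(-28\right) = \left(-2 - \frac{1}{2} \cdot 4 \left(- \frac{1}{2}\right) \left(6 - 9 + 15\right)\right) \left(-28\right) = \left(-2 - \frac{1}{2} \cdot 4 \left(- \frac{1}{2}\right) 12\right) \left(-28\right) = \left(-2 - -12\right) \left(-28\right) = \left(-2 + 12\right) \left(-28\right) = 10 \left(-28\right) = -280$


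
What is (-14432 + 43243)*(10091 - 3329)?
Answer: 194819982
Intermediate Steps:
(-14432 + 43243)*(10091 - 3329) = 28811*6762 = 194819982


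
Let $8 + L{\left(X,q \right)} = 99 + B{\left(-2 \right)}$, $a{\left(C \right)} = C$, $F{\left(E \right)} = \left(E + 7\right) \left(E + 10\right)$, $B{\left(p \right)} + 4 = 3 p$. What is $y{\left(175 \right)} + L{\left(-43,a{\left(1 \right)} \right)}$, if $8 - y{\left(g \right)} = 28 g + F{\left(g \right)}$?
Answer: $-38481$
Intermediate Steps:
$B{\left(p \right)} = -4 + 3 p$
$F{\left(E \right)} = \left(7 + E\right) \left(10 + E\right)$
$L{\left(X,q \right)} = 81$ ($L{\left(X,q \right)} = -8 + \left(99 + \left(-4 + 3 \left(-2\right)\right)\right) = -8 + \left(99 - 10\right) = -8 + 89 = 81$)
$y{\left(g \right)} = -62 - g^{2} - 45 g$ ($y{\left(g \right)} = 8 - \left(28 g + \left(70 + g^{2} + 17 g\right)\right) = 8 - \left(70 + g^{2} + 45 g\right) = -62 - g^{2} - 45 g$)
$y{\left(175 \right)} + L{\left(-43,a{\left(1 \right)} \right)} = \left(-62 - 175^{2} - 7875\right) + 81 = \left(-62 - 30625 - 7875\right) + 81 = -38562 + 81 = -38481$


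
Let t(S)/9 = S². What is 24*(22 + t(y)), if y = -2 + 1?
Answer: 744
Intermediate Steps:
y = -1
t(S) = 9*S²
24*(22 + t(y)) = 24*(22 + 9*(-1)²) = 24*(22 + 9*1) = 24*(22 + 9) = 24*31 = 744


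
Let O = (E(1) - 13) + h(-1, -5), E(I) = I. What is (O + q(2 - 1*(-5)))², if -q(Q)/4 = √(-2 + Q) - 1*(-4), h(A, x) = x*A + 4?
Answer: 441 + 152*√5 ≈ 780.88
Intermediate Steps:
h(A, x) = 4 + A*x (h(A, x) = A*x + 4 = 4 + A*x)
O = -3 (O = (1 - 13) + (4 - 1*(-5)) = -12 + (4 + 5) = -12 + 9 = -3)
q(Q) = -16 - 4*√(-2 + Q) (q(Q) = -4*(√(-2 + Q) - 1*(-4)) = -4*(√(-2 + Q) + 4) = -4*(4 + √(-2 + Q)) = -16 - 4*√(-2 + Q))
(O + q(2 - 1*(-5)))² = (-3 + (-16 - 4*√(-2 + (2 - 1*(-5)))))² = (-3 + (-16 - 4*√(-2 + (2 + 5))))² = (-3 + (-16 - 4*√(-2 + 7)))² = (-3 + (-16 - 4*√5))² = (-19 - 4*√5)²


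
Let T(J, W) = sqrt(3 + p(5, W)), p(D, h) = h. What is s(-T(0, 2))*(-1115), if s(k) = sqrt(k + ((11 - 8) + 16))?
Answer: -1115*sqrt(19 - sqrt(5)) ≈ -4565.2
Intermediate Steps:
T(J, W) = sqrt(3 + W)
s(k) = sqrt(19 + k) (s(k) = sqrt(k + (3 + 16)) = sqrt(k + 19) = sqrt(19 + k))
s(-T(0, 2))*(-1115) = sqrt(19 - sqrt(3 + 2))*(-1115) = sqrt(19 - sqrt(5))*(-1115) = -1115*sqrt(19 - sqrt(5))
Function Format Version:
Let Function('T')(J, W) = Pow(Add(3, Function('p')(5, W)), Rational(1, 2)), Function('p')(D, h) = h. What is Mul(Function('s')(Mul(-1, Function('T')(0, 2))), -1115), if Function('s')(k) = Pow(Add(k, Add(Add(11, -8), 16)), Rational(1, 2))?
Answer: Mul(-1115, Pow(Add(19, Mul(-1, Pow(5, Rational(1, 2)))), Rational(1, 2))) ≈ -4565.2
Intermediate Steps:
Function('T')(J, W) = Pow(Add(3, W), Rational(1, 2))
Function('s')(k) = Pow(Add(19, k), Rational(1, 2)) (Function('s')(k) = Pow(Add(k, Add(3, 16)), Rational(1, 2)) = Pow(Add(k, 19), Rational(1, 2)) = Pow(Add(19, k), Rational(1, 2)))
Mul(Function('s')(Mul(-1, Function('T')(0, 2))), -1115) = Mul(Pow(Add(19, Mul(-1, Pow(Add(3, 2), Rational(1, 2)))), Rational(1, 2)), -1115) = Mul(Pow(Add(19, Mul(-1, Pow(5, Rational(1, 2)))), Rational(1, 2)), -1115) = Mul(-1115, Pow(Add(19, Mul(-1, Pow(5, Rational(1, 2)))), Rational(1, 2)))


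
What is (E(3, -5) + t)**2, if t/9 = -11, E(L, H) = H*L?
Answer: 12996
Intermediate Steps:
t = -99 (t = 9*(-11) = -99)
(E(3, -5) + t)**2 = (-5*3 - 99)**2 = (-15 - 99)**2 = (-114)**2 = 12996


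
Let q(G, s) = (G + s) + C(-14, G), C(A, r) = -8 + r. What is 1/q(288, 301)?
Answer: 1/869 ≈ 0.0011507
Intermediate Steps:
q(G, s) = -8 + s + 2*G (q(G, s) = (G + s) + (-8 + G) = -8 + s + 2*G)
1/q(288, 301) = 1/(-8 + 301 + 2*288) = 1/(-8 + 301 + 576) = 1/869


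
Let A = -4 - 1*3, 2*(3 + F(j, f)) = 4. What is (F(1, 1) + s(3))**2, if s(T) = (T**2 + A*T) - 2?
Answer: 225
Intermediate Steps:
F(j, f) = -1 (F(j, f) = -3 + (1/2)*4 = -3 + 2 = -1)
A = -7 (A = -4 - 3 = -7)
s(T) = -2 + T**2 - 7*T (s(T) = (T**2 - 7*T) - 2 = -2 + T**2 - 7*T)
(F(1, 1) + s(3))**2 = (-1 + (-2 + 3**2 - 7*3))**2 = (-1 + (-2 + 9 - 21))**2 = (-1 - 14)**2 = (-15)**2 = 225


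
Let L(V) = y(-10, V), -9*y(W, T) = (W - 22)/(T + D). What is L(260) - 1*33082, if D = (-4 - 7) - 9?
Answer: -4466068/135 ≈ -33082.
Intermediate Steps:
D = -20 (D = -11 - 9 = -20)
y(W, T) = -(-22 + W)/(9*(-20 + T)) (y(W, T) = -(W - 22)/(9*(T - 20)) = -(-22 + W)/(9*(-20 + T)))
L(V) = 32/(9*(-20 + V)) (L(V) = (22 - 1*(-10))/(9*(-20 + V)) = (22 + 10)/(9*(-20 + V)) = (⅑)*32/(-20 + V) = 32/(9*(-20 + V)))
L(260) - 1*33082 = 32/(9*(-20 + 260)) - 1*33082 = (32/9)/240 - 33082 = (32/9)*(1/240) - 33082 = 2/135 - 33082 = -4466068/135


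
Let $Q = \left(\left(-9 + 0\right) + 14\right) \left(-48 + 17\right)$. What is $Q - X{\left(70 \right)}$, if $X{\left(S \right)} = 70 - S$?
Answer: $-155$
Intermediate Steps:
$Q = -155$ ($Q = \left(-9 + 14\right) \left(-31\right) = 5 \left(-31\right) = -155$)
$Q - X{\left(70 \right)} = -155 - \left(70 - 70\right) = -155 - 0 = -155 + 0 = -155$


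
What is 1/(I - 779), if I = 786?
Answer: ⅐ ≈ 0.14286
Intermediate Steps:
1/(I - 779) = 1/(786 - 779) = 1/7 = ⅐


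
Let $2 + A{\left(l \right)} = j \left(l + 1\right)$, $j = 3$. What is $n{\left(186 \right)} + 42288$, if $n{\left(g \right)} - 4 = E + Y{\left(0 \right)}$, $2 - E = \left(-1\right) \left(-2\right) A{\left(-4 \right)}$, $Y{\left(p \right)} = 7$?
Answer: $42323$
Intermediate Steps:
$A{\left(l \right)} = 1 + 3 l$ ($A{\left(l \right)} = -2 + 3 \left(l + 1\right) = -2 + 3 \left(1 + l\right) = -2 + \left(3 + 3 l\right) = 1 + 3 l$)
$E = 24$ ($E = 2 - \left(-1\right) \left(-2\right) \left(1 + 3 \left(-4\right)\right) = 2 - 2 \left(1 - 12\right) = 2 - 2 \left(-11\right) = 2 - -22 = 2 + 22 = 24$)
$n{\left(g \right)} = 35$ ($n{\left(g \right)} = 4 + \left(24 + 7\right) = 4 + 31 = 35$)
$n{\left(186 \right)} + 42288 = 35 + 42288 = 42323$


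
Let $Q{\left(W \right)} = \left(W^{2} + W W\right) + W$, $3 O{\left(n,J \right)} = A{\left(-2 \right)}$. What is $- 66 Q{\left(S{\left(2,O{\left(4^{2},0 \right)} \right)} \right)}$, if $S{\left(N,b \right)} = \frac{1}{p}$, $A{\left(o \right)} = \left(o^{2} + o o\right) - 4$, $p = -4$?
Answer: $\frac{33}{4} \approx 8.25$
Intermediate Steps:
$A{\left(o \right)} = -4 + 2 o^{2}$ ($A{\left(o \right)} = \left(o^{2} + o^{2}\right) - 4 = 2 o^{2} - 4 = -4 + 2 o^{2}$)
$O{\left(n,J \right)} = \frac{4}{3}$ ($O{\left(n,J \right)} = \frac{-4 + 2 \left(-2\right)^{2}}{3} = \frac{-4 + 2 \cdot 4}{3} = \frac{-4 + 8}{3} = \frac{1}{3} \cdot 4 = \frac{4}{3}$)
$S{\left(N,b \right)} = - \frac{1}{4}$ ($S{\left(N,b \right)} = \frac{1}{-4} = - \frac{1}{4}$)
$Q{\left(W \right)} = W + 2 W^{2}$ ($Q{\left(W \right)} = \left(W^{2} + W^{2}\right) + W = 2 W^{2} + W = W + 2 W^{2}$)
$- 66 Q{\left(S{\left(2,O{\left(4^{2},0 \right)} \right)} \right)} = - 66 \left(- \frac{1 + 2 \left(- \frac{1}{4}\right)}{4}\right) = - 66 \left(- \frac{1 - \frac{1}{2}}{4}\right) = - 66 \left(\left(- \frac{1}{4}\right) \frac{1}{2}\right) = \left(-66\right) \left(- \frac{1}{8}\right) = \frac{33}{4}$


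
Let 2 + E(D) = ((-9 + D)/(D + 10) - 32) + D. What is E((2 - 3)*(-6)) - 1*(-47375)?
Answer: 757549/16 ≈ 47347.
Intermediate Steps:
E(D) = -34 + D + (-9 + D)/(10 + D) (E(D) = -2 + (((-9 + D)/(D + 10) - 32) + D) = -2 + (((-9 + D)/(10 + D) - 32) + D) = -2 + ((-32 + (-9 + D)/(10 + D)) + D) = -2 + (-32 + D + (-9 + D)/(10 + D)) = -34 + D + (-9 + D)/(10 + D))
E((2 - 3)*(-6)) - 1*(-47375) = (-349 + ((2 - 3)*(-6))**2 - 23*(2 - 3)*(-6))/(10 + (2 - 3)*(-6)) - 1*(-47375) = (-349 + (-1*(-6))**2 - (-23)*(-6))/(10 - 1*(-6)) + 47375 = (-349 + 6**2 - 23*6)/(10 + 6) + 47375 = (-349 + 36 - 138)/16 + 47375 = (1/16)*(-451) + 47375 = -451/16 + 47375 = 757549/16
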